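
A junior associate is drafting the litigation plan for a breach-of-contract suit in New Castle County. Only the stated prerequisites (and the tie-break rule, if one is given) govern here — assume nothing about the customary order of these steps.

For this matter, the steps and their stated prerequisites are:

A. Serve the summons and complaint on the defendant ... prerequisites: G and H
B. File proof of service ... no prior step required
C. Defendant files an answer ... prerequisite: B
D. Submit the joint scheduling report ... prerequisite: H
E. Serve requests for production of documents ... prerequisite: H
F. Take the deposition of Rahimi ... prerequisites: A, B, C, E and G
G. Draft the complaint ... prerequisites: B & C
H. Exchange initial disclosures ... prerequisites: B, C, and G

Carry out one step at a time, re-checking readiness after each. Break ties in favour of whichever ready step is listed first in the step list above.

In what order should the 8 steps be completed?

Only B has no prerequisites, so it is first.
C is the only step now ready → C.
G is the only step now ready → G.
H needed B, C and G, now all done → H.
A, D and E are all available; A is listed earlier → A.
Now D and E have their prerequisites met. D is listed earlier, so D next.
E needed H, now all done → E.
Next only F has its prerequisites met → F.

B C G H A D E F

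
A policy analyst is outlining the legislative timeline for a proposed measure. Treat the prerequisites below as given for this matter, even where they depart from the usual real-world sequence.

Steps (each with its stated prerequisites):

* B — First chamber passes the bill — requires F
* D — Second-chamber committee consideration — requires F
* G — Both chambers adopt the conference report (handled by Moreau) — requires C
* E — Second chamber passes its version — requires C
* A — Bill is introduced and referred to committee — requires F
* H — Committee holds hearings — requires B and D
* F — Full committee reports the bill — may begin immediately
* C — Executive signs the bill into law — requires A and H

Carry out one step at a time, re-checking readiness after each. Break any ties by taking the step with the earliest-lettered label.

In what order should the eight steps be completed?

F, A, B, D, H, C, E, G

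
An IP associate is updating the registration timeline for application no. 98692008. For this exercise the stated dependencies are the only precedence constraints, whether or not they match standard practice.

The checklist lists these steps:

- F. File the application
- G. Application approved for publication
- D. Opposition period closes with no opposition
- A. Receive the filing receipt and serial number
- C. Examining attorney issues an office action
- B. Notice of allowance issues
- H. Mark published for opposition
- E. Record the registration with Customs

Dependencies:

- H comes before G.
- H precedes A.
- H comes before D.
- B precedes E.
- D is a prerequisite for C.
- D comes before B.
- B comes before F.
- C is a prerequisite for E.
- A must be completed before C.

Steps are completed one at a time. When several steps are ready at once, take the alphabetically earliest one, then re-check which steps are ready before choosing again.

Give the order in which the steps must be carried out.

H has no prerequisites → H first.
Now A, D and G have their prerequisites met. A has the earlier label, so A next.
Ready: D and G. D has the earlier label → D.
B and C now also ready, so the ready set is {B, C, G}; B has the earlier label → B.
F now also ready, so the ready set is {C, F, G}; C has the earlier label → C.
E now also ready, so the ready set is {E, F, G}; E has the earlier label → E.
Now F and G have their prerequisites met. F has the earlier label, so F next.
G needed H, now all done → G.

H A D B C E F G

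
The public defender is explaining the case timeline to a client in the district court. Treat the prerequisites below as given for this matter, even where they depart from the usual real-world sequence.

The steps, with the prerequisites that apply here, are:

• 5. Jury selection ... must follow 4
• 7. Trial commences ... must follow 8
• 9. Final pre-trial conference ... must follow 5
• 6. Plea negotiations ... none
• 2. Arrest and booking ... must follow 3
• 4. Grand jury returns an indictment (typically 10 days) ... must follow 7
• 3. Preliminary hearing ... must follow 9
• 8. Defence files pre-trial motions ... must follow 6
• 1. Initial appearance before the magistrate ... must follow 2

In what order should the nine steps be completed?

6, 8, 7, 4, 5, 9, 3, 2, 1

6 has no prerequisites → 6 first.
8 is the only step now ready → 8.
7 needed 8, now all done → 7.
That leaves 4 as the only ready step → 4.
5 is the only step now ready → 5.
9 needed 5, now all done → 9.
3 needed 9, now all done → 3.
2 needed 3, now all done → 2.
1 is the only step now ready → 1.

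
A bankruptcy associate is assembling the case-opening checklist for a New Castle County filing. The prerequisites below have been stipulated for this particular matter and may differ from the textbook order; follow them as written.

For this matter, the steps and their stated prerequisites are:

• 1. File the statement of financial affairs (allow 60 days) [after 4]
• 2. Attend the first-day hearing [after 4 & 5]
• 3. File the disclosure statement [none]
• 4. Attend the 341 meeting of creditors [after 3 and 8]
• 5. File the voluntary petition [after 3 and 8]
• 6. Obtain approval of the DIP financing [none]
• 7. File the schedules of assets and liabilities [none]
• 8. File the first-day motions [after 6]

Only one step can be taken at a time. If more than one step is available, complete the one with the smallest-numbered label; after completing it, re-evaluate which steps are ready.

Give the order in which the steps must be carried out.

Nothing is required for 3, 6 and 7. 3 has the earlier label → 3 first.
Now 6 and 7 have their prerequisites met. 6 has the earlier label, so 6 next.
8 now also ready, so the ready set is {7, 8}; 7 has the earlier label → 7.
That leaves 8 as the only ready step → 8.
Ready: 4 and 5. 4 has the earlier label → 4.
1 now also ready, so the ready set is {1, 5}; 1 has the earlier label → 1.
Next only 5 has its prerequisites met → 5.
That leaves 2 as the only ready step → 2.

3 → 6 → 7 → 8 → 4 → 1 → 5 → 2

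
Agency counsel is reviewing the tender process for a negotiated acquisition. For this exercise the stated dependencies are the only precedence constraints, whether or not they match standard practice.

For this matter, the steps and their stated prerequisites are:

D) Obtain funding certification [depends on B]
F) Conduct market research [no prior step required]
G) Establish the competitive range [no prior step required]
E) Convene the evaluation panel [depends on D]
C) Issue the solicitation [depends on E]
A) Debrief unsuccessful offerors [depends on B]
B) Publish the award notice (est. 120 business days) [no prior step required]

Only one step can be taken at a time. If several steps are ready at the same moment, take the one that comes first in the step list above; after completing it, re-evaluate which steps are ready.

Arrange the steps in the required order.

F, G, B, D, E, C, A

Nothing is required for F, G and B. F is listed earlier → F first.
Ready: G and B. G is listed earlier → G.
B is the only step now ready → B.
Now D and A have their prerequisites met. D is listed earlier, so D next.
Ready: E and A. E is listed earlier → E.
Now C and A have their prerequisites met. C is listed earlier, so C next.
A needed B, now all done → A.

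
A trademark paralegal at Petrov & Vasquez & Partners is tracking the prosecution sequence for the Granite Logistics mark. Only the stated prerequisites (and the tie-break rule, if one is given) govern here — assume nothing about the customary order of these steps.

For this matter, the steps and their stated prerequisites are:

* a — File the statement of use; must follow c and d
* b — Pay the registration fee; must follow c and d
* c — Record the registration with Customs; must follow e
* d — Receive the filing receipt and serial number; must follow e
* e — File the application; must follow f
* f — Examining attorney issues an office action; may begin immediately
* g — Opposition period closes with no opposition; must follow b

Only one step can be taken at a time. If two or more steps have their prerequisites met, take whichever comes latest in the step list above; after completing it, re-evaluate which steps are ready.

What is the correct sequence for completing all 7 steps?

f is the only step with nothing outstanding, so it goes first.
e needed f, now all done → e.
Ready: d and c. d is listed later → d.
c needed e, now all done → c.
Ready: b and a. b is listed later → b.
g and a are both available; g is listed later → g.
a needed d and c, now all done → a.

f e d c b g a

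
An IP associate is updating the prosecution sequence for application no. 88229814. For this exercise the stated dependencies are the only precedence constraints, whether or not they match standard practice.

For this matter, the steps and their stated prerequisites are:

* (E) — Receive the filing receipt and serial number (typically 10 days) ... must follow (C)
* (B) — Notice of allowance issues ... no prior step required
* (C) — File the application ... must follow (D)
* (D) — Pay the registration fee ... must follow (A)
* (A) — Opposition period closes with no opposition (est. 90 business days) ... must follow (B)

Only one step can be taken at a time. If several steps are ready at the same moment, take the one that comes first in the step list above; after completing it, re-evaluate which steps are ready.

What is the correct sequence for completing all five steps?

(B), (A), (D), (C), (E)

(B) is the only step with nothing outstanding, so it goes first.
(A) is the only step now ready → (A).
(D) is the only step now ready → (D).
(C) needed (D), now all done → (C).
(E) is the only step now ready → (E).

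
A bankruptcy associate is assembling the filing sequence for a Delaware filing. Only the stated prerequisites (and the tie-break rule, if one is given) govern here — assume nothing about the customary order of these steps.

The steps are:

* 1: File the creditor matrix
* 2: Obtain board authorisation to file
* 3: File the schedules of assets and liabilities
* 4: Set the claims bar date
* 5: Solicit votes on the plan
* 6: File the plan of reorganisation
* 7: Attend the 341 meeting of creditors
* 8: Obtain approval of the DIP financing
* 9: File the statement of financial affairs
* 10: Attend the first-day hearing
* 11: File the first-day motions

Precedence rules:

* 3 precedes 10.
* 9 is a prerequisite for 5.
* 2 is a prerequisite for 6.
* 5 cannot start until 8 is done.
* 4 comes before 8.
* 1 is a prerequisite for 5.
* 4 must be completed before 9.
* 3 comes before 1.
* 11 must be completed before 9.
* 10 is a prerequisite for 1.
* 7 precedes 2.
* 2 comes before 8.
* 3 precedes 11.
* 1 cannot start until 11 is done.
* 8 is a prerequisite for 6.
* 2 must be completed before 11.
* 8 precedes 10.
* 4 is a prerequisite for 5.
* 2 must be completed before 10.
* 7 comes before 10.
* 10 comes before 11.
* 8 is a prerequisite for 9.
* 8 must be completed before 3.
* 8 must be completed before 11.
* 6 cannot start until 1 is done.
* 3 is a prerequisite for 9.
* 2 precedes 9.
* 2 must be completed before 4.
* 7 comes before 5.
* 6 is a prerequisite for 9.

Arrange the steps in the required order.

7, 2, 4, 8, 3, 10, 11, 1, 6, 9, 5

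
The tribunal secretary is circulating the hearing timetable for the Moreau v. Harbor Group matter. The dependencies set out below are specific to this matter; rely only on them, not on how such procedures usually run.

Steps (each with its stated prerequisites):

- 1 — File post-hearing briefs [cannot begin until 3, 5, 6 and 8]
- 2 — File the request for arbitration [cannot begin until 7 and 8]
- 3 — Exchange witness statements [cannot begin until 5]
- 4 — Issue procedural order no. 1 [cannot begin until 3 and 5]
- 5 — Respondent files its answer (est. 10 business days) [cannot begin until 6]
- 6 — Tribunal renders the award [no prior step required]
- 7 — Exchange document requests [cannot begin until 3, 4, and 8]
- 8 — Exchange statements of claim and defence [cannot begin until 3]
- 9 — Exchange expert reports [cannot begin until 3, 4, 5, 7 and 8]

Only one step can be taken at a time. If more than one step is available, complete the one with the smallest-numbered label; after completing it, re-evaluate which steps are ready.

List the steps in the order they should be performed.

6 is the only step with nothing outstanding, so it goes first.
5 needed 6, now all done → 5.
Next only 3 has its prerequisites met → 3.
Now 4 and 8 have their prerequisites met. 4 has the earlier label, so 4 next.
8 is the only step now ready → 8.
Ready: 1 and 7. 1 has the earlier label → 1.
7 needed 3, 4 and 8, now all done → 7.
Now 2 and 9 have their prerequisites met. 2 has the earlier label, so 2 next.
9 needed 3, 4, 5, 7 and 8, now all done → 9.

6, 5, 3, 4, 8, 1, 7, 2, 9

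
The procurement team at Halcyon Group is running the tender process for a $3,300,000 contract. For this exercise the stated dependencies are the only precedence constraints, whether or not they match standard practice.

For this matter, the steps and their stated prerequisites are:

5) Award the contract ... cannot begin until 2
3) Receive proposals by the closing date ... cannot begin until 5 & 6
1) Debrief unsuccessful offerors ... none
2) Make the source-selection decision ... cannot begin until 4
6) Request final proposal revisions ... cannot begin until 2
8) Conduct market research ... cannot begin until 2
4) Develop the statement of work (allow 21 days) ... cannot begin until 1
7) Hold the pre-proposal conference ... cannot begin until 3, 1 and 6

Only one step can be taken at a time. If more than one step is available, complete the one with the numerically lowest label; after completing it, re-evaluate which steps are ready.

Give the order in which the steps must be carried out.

1 is the only step with nothing outstanding, so it goes first.
Next only 4 has its prerequisites met → 4.
2 needed 4, now all done → 2.
5, 6 and 8 are all available; 5 has the earlier label → 5.
Now 6 and 8 have their prerequisites met. 6 has the earlier label, so 6 next.
Ready: 3 and 8. 3 has the earlier label → 3.
7 now also ready, so the ready set is {7, 8}; 7 has the earlier label → 7.
That leaves 8 as the only ready step → 8.

1 4 2 5 6 3 7 8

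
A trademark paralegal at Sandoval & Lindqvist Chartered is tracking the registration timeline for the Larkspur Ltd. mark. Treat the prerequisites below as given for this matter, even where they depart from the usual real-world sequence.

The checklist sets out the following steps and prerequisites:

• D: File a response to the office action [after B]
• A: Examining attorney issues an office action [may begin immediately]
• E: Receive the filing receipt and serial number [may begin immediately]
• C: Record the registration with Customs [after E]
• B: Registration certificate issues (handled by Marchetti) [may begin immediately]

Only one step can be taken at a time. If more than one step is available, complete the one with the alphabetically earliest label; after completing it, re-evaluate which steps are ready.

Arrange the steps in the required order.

A, B and E have no prerequisites; A has the earlier label, so A is first.
B and E are both available; B has the earlier label → B.
D now also ready, so the ready set is {D, E}; D has the earlier label → D.
E is the only step now ready → E.
C needed E, now all done → C.

A B D E C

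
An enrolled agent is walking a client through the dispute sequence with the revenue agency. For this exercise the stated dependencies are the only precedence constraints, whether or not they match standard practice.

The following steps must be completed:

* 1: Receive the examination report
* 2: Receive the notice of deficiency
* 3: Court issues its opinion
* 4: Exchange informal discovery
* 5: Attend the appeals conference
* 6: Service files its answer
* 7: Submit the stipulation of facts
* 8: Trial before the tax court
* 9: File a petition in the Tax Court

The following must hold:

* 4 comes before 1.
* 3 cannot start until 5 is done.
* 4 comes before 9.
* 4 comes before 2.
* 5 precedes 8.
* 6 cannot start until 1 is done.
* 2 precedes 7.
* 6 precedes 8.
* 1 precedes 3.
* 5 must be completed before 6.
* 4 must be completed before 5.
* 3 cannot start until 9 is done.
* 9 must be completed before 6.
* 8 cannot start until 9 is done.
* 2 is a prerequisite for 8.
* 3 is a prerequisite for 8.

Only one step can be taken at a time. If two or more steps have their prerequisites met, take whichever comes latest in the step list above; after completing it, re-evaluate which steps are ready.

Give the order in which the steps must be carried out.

4, 9, 5, 2, 7, 1, 6, 3, 8

4 is the only step with nothing outstanding, so it goes first.
Ready: 9, 5, 2 and 1. 9 is listed later → 9.
5, 2 and 1 are all available; 5 is listed later → 5.
Now 2 and 1 have their prerequisites met. 2 is listed later, so 2 next.
7 and 1 are both available; 7 is listed later → 7.
1 is the only step now ready → 1.
Now 6 and 3 have their prerequisites met. 6 is listed later, so 6 next.
Next only 3 has its prerequisites met → 3.
8 is the only step now ready → 8.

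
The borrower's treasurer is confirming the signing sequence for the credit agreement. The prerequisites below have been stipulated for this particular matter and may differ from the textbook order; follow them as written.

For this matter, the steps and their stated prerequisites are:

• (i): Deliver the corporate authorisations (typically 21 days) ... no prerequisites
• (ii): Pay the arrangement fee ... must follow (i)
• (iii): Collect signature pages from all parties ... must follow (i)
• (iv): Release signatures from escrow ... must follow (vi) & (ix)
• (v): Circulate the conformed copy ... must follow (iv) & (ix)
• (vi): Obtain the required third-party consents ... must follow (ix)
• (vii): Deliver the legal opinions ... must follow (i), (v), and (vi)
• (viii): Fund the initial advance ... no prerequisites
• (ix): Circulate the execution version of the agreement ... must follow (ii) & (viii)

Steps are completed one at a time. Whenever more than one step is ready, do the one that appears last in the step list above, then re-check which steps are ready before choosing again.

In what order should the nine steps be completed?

(viii), (i), (iii), (ii), (ix), (vi), (iv), (v), (vii)

(viii) and (i) have no prerequisites; (viii) is listed later, so (viii) is first.
Next only (i) has its prerequisites met → (i).
Now (iii) and (ii) have their prerequisites met. (iii) is listed later, so (iii) next.
That leaves (ii) as the only ready step → (ii).
(ix) needed (viii) and (ii), now all done → (ix).
Next only (vi) has its prerequisites met → (vi).
Next only (iv) has its prerequisites met → (iv).
That leaves (v) as the only ready step → (v).
(vii) needed (vi), (v) and (i), now all done → (vii).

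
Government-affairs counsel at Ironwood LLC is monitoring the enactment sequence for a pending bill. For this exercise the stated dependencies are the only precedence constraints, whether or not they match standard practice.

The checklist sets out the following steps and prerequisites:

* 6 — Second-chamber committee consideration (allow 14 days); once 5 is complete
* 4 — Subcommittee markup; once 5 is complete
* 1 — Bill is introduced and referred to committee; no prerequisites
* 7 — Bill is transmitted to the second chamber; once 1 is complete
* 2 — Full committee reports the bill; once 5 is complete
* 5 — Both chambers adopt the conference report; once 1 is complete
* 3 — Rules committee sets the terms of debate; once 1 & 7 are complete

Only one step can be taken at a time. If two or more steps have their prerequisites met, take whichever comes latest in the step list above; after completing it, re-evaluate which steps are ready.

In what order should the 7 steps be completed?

1 is the only step with nothing outstanding, so it goes first.
5 and 7 are both available; 5 is listed later → 5.
2, 4 and 6 now also ready, so the ready set is {2, 7, 4, 6}; 2 is listed later → 2.
Ready: 7, 4 and 6. 7 is listed later → 7.
Ready: 3, 4 and 6. 3 is listed later → 3.
Now 4 and 6 have their prerequisites met. 4 is listed later, so 4 next.
6 needed 5, now all done → 6.

1, 5, 2, 7, 3, 4, 6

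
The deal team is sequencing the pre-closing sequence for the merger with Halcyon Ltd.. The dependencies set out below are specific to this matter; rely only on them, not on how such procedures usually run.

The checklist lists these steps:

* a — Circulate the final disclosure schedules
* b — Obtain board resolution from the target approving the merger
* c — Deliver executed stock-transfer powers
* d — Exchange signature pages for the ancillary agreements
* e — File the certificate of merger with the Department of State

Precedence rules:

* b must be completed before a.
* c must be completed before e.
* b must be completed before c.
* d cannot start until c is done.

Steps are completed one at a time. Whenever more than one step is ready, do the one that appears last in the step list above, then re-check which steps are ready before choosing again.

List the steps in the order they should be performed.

Only b has no prerequisites, so it is first.
Now c and a have their prerequisites met. c is listed later, so c next.
e, d and a are all available; e is listed later → e.
d and a are both available; d is listed later → d.
a is the only step now ready → a.

b, c, e, d, a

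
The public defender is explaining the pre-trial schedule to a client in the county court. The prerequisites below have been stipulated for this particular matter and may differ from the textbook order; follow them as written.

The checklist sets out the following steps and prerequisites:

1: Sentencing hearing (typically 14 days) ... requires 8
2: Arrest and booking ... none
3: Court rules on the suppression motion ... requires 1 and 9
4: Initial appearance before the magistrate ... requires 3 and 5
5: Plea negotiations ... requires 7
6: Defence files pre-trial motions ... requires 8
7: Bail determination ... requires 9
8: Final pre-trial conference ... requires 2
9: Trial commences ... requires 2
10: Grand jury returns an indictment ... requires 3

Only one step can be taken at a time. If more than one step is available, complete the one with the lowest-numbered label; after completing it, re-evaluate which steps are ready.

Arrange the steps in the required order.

2 8 1 6 9 3 7 5 4 10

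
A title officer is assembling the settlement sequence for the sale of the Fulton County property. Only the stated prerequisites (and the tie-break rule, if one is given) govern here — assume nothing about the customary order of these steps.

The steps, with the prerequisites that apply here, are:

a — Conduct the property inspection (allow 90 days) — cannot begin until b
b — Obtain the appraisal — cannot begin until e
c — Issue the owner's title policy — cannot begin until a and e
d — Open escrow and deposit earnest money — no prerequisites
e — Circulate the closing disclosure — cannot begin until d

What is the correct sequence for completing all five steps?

Only d has no prerequisites, so it is first.
e needed d, now all done → e.
b needed e, now all done → b.
a needed b, now all done → a.
Next only c has its prerequisites met → c.

d, e, b, a, c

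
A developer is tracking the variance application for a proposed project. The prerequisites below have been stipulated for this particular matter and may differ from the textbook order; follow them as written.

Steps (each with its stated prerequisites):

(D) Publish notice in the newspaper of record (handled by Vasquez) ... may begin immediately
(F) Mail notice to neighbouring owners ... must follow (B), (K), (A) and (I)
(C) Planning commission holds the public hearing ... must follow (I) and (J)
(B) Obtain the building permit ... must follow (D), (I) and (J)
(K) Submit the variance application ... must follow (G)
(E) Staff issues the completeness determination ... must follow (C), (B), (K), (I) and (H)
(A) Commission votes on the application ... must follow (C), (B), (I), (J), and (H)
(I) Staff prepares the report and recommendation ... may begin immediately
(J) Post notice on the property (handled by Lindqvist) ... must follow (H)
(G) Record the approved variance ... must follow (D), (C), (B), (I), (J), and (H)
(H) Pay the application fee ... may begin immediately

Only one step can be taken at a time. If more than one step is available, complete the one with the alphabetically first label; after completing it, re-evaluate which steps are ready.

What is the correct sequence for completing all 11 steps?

(D) (H) (I) (J) (B) (C) (A) (G) (K) (E) (F)

Nothing is required for (D), (H) and (I). (D) has the earlier label → (D) first.
Ready: (H) and (I). (H) has the earlier label → (H).
Now (I) and (J) have their prerequisites met. (I) has the earlier label, so (I) next.
Next only (J) has its prerequisites met → (J).
Now (B) and (C) have their prerequisites met. (B) has the earlier label, so (B) next.
That leaves (C) as the only ready step → (C).
Now (A) and (G) have their prerequisites met. (A) has the earlier label, so (A) next.
(G) needed (B), (C), (D), (H), (I) and (J), now all done → (G).
Next only (K) has its prerequisites met → (K).
(E) and (F) are both available; (E) has the earlier label → (E).
(F) needed (A), (B), (I) and (K), now all done → (F).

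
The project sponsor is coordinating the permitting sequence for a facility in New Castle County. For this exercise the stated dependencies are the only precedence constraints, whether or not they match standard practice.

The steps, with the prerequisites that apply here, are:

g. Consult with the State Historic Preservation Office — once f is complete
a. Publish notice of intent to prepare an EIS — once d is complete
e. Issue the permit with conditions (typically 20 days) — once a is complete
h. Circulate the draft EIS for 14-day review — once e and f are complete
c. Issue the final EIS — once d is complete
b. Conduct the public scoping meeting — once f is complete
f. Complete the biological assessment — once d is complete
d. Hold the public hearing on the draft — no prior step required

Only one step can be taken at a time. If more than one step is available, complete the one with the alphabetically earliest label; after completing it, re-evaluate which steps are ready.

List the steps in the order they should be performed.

Only d has no prerequisites, so it is first.
Ready: a, c and f. a has the earlier label → a.
e now also ready, so the ready set is {c, e, f}; c has the earlier label → c.
e and f are both available; e has the earlier label → e.
That leaves f as the only ready step → f.
Now b, g and h have their prerequisites met. b has the earlier label, so b next.
g and h are both available; g has the earlier label → g.
h needed e and f, now all done → h.

d, a, c, e, f, b, g, h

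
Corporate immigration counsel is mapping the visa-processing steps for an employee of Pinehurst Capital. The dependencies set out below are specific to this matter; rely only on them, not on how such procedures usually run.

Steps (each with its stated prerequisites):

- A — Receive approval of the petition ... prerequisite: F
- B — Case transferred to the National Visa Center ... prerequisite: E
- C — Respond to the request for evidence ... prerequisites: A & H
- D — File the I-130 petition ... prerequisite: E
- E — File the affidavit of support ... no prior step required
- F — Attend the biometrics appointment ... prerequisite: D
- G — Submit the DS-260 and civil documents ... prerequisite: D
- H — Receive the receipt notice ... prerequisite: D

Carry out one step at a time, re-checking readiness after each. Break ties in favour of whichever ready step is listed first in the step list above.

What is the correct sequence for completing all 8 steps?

Only E has no prerequisites, so it is first.
Ready: B and D. B is listed earlier → B.
That leaves D as the only ready step → D.
Now F, G and H have their prerequisites met. F is listed earlier, so F next.
A now also ready, so the ready set is {A, G, H}; A is listed earlier → A.
Ready: G and H. G is listed earlier → G.
Next only H has its prerequisites met → H.
C needed A and H, now all done → C.

E, B, D, F, A, G, H, C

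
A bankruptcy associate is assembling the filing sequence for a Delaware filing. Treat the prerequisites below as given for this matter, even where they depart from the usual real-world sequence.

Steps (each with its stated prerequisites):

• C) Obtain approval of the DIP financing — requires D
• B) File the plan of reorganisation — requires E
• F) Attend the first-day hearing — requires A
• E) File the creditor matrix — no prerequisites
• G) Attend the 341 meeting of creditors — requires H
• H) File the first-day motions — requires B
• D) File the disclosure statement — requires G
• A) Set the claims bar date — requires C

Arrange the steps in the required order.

E is the only step with nothing outstanding, so it goes first.
Next only B has its prerequisites met → B.
That leaves H as the only ready step → H.
That leaves G as the only ready step → G.
D needed G, now all done → D.
C is the only step now ready → C.
A is the only step now ready → A.
Next only F has its prerequisites met → F.

E, B, H, G, D, C, A, F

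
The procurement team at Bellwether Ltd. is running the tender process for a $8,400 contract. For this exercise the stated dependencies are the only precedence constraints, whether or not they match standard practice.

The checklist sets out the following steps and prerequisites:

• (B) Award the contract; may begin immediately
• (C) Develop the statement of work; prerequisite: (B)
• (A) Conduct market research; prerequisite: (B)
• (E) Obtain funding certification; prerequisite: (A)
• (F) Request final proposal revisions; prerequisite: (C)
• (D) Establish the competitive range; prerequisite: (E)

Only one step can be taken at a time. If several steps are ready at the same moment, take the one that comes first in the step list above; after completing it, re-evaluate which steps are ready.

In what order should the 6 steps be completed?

(B) (C) (A) (E) (F) (D)

(B) is the only step with nothing outstanding, so it goes first.
Now (C) and (A) have their prerequisites met. (C) is listed earlier, so (C) next.
(F) now also ready, so the ready set is {(A), (F)}; (A) is listed earlier → (A).
(E) now also ready, so the ready set is {(E), (F)}; (E) is listed earlier → (E).
(D) now also ready, so the ready set is {(F), (D)}; (F) is listed earlier → (F).
(D) needed (E), now all done → (D).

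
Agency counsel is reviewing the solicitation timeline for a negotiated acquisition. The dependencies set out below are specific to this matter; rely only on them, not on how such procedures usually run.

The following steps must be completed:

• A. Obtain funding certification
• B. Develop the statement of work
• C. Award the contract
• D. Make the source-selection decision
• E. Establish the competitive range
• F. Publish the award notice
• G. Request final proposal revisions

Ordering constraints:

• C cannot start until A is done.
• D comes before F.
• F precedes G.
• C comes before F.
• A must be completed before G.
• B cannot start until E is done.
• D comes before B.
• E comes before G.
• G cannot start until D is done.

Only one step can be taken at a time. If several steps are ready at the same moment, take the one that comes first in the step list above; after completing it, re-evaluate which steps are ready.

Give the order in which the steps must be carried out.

Nothing is required for A, D and E. A is listed earlier → A first.
C now also ready, so the ready set is {C, D, E}; C is listed earlier → C.
D and E are both available; D is listed earlier → D.
Now E and F have their prerequisites met. E is listed earlier, so E next.
B now also ready, so the ready set is {B, F}; B is listed earlier → B.
F needed C and D, now all done → F.
Next only G has its prerequisites met → G.

A C D E B F G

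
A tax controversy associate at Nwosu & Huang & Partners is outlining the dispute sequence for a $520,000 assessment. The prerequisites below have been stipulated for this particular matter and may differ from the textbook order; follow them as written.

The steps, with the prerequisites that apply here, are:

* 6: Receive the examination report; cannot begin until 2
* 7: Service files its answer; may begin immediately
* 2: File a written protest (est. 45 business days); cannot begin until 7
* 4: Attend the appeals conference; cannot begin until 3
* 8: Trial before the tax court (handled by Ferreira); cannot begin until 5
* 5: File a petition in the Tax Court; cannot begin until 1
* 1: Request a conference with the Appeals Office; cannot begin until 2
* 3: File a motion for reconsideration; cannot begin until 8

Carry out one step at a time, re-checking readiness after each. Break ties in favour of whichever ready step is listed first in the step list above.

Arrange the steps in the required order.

7, 2, 6, 1, 5, 8, 3, 4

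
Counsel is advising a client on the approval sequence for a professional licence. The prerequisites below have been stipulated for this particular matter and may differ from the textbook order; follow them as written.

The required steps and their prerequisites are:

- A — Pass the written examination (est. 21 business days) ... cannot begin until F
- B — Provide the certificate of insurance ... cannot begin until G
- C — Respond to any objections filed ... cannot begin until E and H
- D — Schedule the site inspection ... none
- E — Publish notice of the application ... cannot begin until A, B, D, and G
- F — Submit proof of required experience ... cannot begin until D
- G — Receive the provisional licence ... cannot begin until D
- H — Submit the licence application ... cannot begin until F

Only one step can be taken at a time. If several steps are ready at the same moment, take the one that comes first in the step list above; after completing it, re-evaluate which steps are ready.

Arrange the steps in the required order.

D has no prerequisites → D first.
Now F and G have their prerequisites met. F is listed earlier, so F next.
A, G and H are all available; A is listed earlier → A.
Now G and H have their prerequisites met. G is listed earlier, so G next.
B now also ready, so the ready set is {B, H}; B is listed earlier → B.
E now also ready, so the ready set is {E, H}; E is listed earlier → E.
H needed F, now all done → H.
Next only C has its prerequisites met → C.

D, F, A, G, B, E, H, C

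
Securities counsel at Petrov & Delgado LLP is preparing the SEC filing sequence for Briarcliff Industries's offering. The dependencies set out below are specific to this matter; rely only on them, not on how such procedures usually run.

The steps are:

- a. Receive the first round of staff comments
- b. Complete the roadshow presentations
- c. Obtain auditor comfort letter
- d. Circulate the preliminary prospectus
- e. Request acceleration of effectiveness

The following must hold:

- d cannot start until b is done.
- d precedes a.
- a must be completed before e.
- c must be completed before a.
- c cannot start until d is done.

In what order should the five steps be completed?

b has no prerequisites → b first.
Next only d has its prerequisites met → d.
That leaves c as the only ready step → c.
Next only a has its prerequisites met → a.
e is the only step now ready → e.

b d c a e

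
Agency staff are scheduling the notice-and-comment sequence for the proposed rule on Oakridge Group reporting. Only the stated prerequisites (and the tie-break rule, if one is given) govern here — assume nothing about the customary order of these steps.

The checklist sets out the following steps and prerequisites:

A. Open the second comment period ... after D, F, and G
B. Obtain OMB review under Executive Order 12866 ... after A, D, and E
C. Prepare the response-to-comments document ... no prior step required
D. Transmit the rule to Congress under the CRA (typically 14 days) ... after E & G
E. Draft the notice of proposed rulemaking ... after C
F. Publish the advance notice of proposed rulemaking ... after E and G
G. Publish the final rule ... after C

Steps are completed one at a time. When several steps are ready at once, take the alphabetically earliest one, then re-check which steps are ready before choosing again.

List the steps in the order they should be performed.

C is the only step with nothing outstanding, so it goes first.
Now E and G have their prerequisites met. E has the earlier label, so E next.
That leaves G as the only ready step → G.
Now D and F have their prerequisites met. D has the earlier label, so D next.
That leaves F as the only ready step → F.
Next only A has its prerequisites met → A.
Next only B has its prerequisites met → B.

C, E, G, D, F, A, B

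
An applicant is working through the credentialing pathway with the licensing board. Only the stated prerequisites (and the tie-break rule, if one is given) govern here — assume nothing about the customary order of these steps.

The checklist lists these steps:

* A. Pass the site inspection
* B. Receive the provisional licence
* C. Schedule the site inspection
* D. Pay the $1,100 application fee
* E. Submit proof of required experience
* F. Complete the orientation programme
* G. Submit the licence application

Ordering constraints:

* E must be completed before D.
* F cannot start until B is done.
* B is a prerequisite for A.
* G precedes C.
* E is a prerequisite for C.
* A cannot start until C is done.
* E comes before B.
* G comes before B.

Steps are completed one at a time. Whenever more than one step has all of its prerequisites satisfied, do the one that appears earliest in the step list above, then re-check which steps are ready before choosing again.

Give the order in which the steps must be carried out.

E, D, G, B, C, A, F

Nothing is required for E and G. E is listed earlier → E first.
D now also ready, so the ready set is {D, G}; D is listed earlier → D.
That leaves G as the only ready step → G.
Now B and C have their prerequisites met. B is listed earlier, so B next.
F now also ready, so the ready set is {C, F}; C is listed earlier → C.
A now also ready, so the ready set is {A, F}; A is listed earlier → A.
F is the only step now ready → F.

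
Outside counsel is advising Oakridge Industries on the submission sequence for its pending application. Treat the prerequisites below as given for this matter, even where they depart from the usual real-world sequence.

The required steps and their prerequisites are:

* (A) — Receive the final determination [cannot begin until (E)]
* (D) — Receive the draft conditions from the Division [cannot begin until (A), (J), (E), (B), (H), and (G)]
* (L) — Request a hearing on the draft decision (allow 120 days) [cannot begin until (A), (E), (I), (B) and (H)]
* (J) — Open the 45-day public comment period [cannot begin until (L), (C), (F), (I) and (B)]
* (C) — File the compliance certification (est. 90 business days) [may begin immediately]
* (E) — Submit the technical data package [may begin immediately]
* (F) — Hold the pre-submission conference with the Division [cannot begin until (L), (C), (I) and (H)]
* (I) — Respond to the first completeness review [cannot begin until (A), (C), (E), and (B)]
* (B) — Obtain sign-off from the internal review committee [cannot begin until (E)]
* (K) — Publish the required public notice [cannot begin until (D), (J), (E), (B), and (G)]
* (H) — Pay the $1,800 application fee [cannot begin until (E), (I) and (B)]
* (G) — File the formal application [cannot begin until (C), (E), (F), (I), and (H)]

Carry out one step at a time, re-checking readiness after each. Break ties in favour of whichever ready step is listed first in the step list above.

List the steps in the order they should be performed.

(C), (E), (A), (B), (I), (H), (L), (F), (J), (G), (D), (K)

(C) and (E) have no prerequisites; (C) is listed earlier, so (C) is first.
(E) is the only step now ready → (E).
Ready: (A) and (B). (A) is listed earlier → (A).
Next only (B) has its prerequisites met → (B).
(I) needed (A), (C), (E) and (B), now all done → (I).
(H) needed (E), (I) and (B), now all done → (H).
(L) is the only step now ready → (L).
That leaves (F) as the only ready step → (F).
Now (J) and (G) have their prerequisites met. (J) is listed earlier, so (J) next.
(G) needed (C), (E), (F), (I) and (H), now all done → (G).
(D) is the only step now ready → (D).
Next only (K) has its prerequisites met → (K).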